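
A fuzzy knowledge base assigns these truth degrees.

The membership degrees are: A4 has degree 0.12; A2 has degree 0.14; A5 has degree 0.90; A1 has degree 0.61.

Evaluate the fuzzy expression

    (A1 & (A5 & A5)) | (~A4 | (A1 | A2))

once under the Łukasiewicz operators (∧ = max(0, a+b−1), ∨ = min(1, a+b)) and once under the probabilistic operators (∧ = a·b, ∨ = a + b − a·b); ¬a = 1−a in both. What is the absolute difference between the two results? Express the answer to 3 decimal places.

Under Łukasiewicz:
  A5 & A5 = max(0, a+b−1) on (0.90, 0.90) = 0.80
  A1 & (A5 & A5) = max(0, a+b−1) on (0.61, 0.80) = 0.41
  ~A4 = 1 − 0.12 = 0.88
  A1 | A2 = min(1, a+b) on (0.61, 0.14) = 0.75
  ~A4 | (A1 | A2) = min(1, a+b) on (0.88, 0.75) = 1.00
  (A1 & (A5 & A5)) | (~A4 | (A1 | A2)) = min(1, a+b) on (0.41, 1.00) = 1.00
  → value = 1.0000
Under probabilistic:
  A5 & A5 = a·b on (0.9000, 0.9000) = 0.8100
  A1 & (A5 & A5) = a·b on (0.6100, 0.8100) = 0.4941
  ~A4 = 1 − 0.1200 = 0.8800
  A1 | A2 = a + b − a·b on (0.6100, 0.1400) = 0.6646
  ~A4 | (A1 | A2) = a + b − a·b on (0.8800, 0.6646) = 0.9598
  (A1 & (A5 & A5)) | (~A4 | (A1 | A2)) = a + b − a·b on (0.4941, 0.9598) = 0.9796
  → value = 0.9796
|1.0000 − 0.9796| = 0.020

0.020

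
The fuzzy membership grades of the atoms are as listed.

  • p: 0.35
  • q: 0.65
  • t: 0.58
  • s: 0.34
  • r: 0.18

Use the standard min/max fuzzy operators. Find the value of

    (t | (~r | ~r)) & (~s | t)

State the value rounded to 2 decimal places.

~r = 1 − 0.18 = 0.82
~r = 1 − 0.18 = 0.82
~r | ~r = max(a, b) on (0.82, 0.82) = 0.82
t | (~r | ~r) = max(a, b) on (0.58, 0.82) = 0.82
~s = 1 − 0.34 = 0.66
~s | t = max(a, b) on (0.66, 0.58) = 0.66
(t | (~r | ~r)) & (~s | t) = min(a, b) on (0.82, 0.66) = 0.66

0.66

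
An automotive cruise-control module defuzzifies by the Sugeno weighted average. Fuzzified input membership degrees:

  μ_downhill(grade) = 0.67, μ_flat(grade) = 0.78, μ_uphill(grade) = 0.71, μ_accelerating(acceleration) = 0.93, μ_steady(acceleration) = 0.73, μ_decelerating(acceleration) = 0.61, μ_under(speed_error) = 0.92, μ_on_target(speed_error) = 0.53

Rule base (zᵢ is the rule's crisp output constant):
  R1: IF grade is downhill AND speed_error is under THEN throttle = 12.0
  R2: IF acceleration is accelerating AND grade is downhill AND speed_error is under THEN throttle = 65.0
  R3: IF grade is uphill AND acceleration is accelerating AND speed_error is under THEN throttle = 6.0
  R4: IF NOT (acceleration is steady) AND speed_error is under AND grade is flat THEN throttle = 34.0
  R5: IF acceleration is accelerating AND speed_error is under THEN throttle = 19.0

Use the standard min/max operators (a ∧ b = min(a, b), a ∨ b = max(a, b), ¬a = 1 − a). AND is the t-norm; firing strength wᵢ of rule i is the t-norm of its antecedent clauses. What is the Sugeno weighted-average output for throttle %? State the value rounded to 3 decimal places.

25.466

R1 (z=12.0): downhill=0.67, under=0.92; AND[min(a, b)] → w = 0.67
R2 (z=65.0): accelerating=0.93, downhill=0.67, under=0.92; AND[min(a, b)] → w = 0.67
R3 (z=6.0): uphill=0.71, accelerating=0.93, under=0.92; AND[min(a, b)] → w = 0.71
R4 (z=34.0): ¬steady=1−0.73=0.27, under=0.92, flat=0.78; AND[min(a, b)] → w = 0.27
R5 (z=19.0): accelerating=0.93, under=0.92; AND[min(a, b)] → w = 0.92
Weighted average = (0.67·12.0 + 0.67·65.0 + 0.71·6.0 + 0.27·34.0 + 0.92·19.0) / (0.67 + 0.67 + 0.71 + 0.27 + 0.92)
  = 82.5100 / 3.2400 = 25.466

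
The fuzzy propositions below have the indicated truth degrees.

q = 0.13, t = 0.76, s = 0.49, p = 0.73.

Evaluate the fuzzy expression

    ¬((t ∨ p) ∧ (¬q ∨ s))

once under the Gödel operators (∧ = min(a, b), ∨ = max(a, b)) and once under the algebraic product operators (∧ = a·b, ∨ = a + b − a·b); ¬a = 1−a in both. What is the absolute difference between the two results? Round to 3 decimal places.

Under Gödel:
  t ∨ p = max(a, b) on (0.76, 0.73) = 0.76
  ¬q = 1 − 0.13 = 0.87
  ¬q ∨ s = max(a, b) on (0.87, 0.49) = 0.87
  (t ∨ p) ∧ (¬q ∨ s) = min(a, b) on (0.76, 0.87) = 0.76
  ¬((t ∨ p) ∧ (¬q ∨ s)) = 1 − 0.76 = 0.24
  → value = 0.2400
Under algebraic product:
  t ∨ p = a + b − a·b on (0.7600, 0.7300) = 0.9352
  ¬q = 1 − 0.1300 = 0.8700
  ¬q ∨ s = a + b − a·b on (0.8700, 0.4900) = 0.9337
  (t ∨ p) ∧ (¬q ∨ s) = a·b on (0.9352, 0.9337) = 0.8732
  ¬((t ∨ p) ∧ (¬q ∨ s)) = 1 − 0.8732 = 0.1268
  → value = 0.1268
|0.2400 − 0.1268| = 0.113

0.113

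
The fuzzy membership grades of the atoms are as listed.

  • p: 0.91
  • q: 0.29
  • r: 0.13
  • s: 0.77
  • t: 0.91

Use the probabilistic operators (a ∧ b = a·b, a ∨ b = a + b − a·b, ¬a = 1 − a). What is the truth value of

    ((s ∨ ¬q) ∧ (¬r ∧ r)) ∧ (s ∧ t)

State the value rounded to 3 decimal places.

¬q = 1 − 0.2900 = 0.7100
s ∨ ¬q = a + b − a·b on (0.7700, 0.7100) = 0.9333
¬r = 1 − 0.1300 = 0.8700
¬r ∧ r = a·b on (0.8700, 0.1300) = 0.1131
(s ∨ ¬q) ∧ (¬r ∧ r) = a·b on (0.9333, 0.1131) = 0.1056
s ∧ t = a·b on (0.7700, 0.9100) = 0.7007
((s ∨ ¬q) ∧ (¬r ∧ r)) ∧ (s ∧ t) = a·b on (0.1056, 0.7007) = 0.0740

0.074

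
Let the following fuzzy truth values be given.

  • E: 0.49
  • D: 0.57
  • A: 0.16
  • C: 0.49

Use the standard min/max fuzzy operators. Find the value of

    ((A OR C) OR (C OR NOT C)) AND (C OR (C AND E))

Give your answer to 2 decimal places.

0.49

A OR C = max(a, b) on (0.16, 0.49) = 0.49
NOT C = 1 − 0.49 = 0.51
C OR NOT C = max(a, b) on (0.49, 0.51) = 0.51
(A OR C) OR (C OR NOT C) = max(a, b) on (0.49, 0.51) = 0.51
C AND E = min(a, b) on (0.49, 0.49) = 0.49
C OR (C AND E) = max(a, b) on (0.49, 0.49) = 0.49
((A OR C) OR (C OR NOT C)) AND (C OR (C AND E)) = min(a, b) on (0.51, 0.49) = 0.49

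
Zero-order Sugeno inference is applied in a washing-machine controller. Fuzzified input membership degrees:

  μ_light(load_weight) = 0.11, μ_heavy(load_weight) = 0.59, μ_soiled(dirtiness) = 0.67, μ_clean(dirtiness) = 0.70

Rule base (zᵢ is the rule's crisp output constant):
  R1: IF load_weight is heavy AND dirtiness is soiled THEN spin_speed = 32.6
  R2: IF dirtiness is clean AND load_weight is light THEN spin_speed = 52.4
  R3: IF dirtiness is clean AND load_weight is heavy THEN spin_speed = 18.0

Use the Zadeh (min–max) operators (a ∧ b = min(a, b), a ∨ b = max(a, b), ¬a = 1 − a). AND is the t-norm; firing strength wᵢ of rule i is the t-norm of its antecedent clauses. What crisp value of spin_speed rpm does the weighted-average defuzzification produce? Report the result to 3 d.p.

R1 (z=32.6): heavy=0.59, soiled=0.67; AND[min(a, b)] → w = 0.59
R2 (z=52.4): clean=0.70, light=0.11; AND[min(a, b)] → w = 0.11
R3 (z=18.0): clean=0.70, heavy=0.59; AND[min(a, b)] → w = 0.59
Weighted average = (0.59·32.6 + 0.11·52.4 + 0.59·18.0) / (0.59 + 0.11 + 0.59)
  = 35.6180 / 1.2900 = 27.611

27.611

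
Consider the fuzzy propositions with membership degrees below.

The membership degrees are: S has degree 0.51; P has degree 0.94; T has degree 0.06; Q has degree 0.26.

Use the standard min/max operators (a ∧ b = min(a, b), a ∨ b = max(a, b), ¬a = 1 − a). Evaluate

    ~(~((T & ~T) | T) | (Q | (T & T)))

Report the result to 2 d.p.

0.06

~T = 1 − 0.06 = 0.94
T & ~T = min(a, b) on (0.06, 0.94) = 0.06
(T & ~T) | T = max(a, b) on (0.06, 0.06) = 0.06
~((T & ~T) | T) = 1 − 0.06 = 0.94
T & T = min(a, b) on (0.06, 0.06) = 0.06
Q | (T & T) = max(a, b) on (0.26, 0.06) = 0.26
~((T & ~T) | T) | (Q | (T & T)) = max(a, b) on (0.94, 0.26) = 0.94
~(~((T & ~T) | T) | (Q | (T & T))) = 1 − 0.94 = 0.06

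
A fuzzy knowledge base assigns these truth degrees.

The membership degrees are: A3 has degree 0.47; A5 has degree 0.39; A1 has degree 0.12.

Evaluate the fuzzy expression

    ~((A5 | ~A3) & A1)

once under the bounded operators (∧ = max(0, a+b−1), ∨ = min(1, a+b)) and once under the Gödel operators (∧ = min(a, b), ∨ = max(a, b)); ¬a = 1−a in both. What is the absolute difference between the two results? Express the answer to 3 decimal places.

0.080

Under bounded:
  ~A3 = 1 − 0.47 = 0.53
  A5 | ~A3 = min(1, a+b) on (0.39, 0.53) = 0.92
  (A5 | ~A3) & A1 = max(0, a+b−1) on (0.92, 0.12) = 0.04
  ~((A5 | ~A3) & A1) = 1 − 0.04 = 0.96
  → value = 0.9600
Under Gödel:
  ~A3 = 1 − 0.47 = 0.53
  A5 | ~A3 = max(a, b) on (0.39, 0.53) = 0.53
  (A5 | ~A3) & A1 = min(a, b) on (0.53, 0.12) = 0.12
  ~((A5 | ~A3) & A1) = 1 − 0.12 = 0.88
  → value = 0.8800
|0.9600 − 0.8800| = 0.080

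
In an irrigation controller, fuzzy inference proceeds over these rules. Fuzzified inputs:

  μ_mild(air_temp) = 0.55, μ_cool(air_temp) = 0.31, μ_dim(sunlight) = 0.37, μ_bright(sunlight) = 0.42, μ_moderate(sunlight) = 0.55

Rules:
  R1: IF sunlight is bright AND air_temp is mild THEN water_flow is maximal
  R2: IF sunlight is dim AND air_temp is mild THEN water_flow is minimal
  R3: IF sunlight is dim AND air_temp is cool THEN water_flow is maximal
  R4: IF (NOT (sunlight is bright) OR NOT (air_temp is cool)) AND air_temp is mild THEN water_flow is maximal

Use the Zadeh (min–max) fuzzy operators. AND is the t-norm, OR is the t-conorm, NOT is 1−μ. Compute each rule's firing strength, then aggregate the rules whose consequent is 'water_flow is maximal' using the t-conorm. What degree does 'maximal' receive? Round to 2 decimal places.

R1: bright=0.42, mild=0.55; AND[min(a, b)] → w = 0.42
R2: dim=0.37, mild=0.55; AND[min(a, b)] → w = 0.37
R3: dim=0.37, cool=0.31; AND[min(a, b)] → w = 0.31
R4: (¬bright=1−0.42=0.58 OR ¬cool=1−0.31=0.69) = 0.69; AND[min(a, b)] with mild=0.55 → w = 0.55
Rules with consequent 'maximal': {R1, R3, R4} → strengths 0.42, 0.31, 0.55
Aggregate via t-conorm [max(a, b)]: 0.55

0.55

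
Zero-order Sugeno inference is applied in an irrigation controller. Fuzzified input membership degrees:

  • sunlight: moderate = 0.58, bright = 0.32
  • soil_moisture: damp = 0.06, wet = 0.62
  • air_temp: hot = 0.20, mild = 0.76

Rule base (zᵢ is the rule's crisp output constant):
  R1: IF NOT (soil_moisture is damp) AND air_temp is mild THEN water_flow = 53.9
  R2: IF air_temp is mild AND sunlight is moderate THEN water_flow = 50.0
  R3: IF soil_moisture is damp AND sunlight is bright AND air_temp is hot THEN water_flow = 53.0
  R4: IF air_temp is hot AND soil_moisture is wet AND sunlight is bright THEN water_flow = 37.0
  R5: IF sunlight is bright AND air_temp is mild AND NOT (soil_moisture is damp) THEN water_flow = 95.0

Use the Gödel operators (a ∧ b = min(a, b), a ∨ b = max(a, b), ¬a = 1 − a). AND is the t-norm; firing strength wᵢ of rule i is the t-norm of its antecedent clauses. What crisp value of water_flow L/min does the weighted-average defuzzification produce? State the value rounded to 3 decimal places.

R1 (z=53.9): ¬damp=1−0.06=0.94, mild=0.76; AND[min(a, b)] → w = 0.76
R2 (z=50.0): mild=0.76, moderate=0.58; AND[min(a, b)] → w = 0.58
R3 (z=53.0): damp=0.06, bright=0.32, hot=0.20; AND[min(a, b)] → w = 0.06
R4 (z=37.0): hot=0.20, wet=0.62, bright=0.32; AND[min(a, b)] → w = 0.20
R5 (z=95.0): bright=0.32, mild=0.76, ¬damp=1−0.06=0.94; AND[min(a, b)] → w = 0.32
Weighted average = (0.76·53.9 + 0.58·50.0 + 0.06·53.0 + 0.20·37.0 + 0.32·95.0) / (0.76 + 0.58 + 0.06 + 0.20 + 0.32)
  = 110.9440 / 1.9200 = 57.783

57.783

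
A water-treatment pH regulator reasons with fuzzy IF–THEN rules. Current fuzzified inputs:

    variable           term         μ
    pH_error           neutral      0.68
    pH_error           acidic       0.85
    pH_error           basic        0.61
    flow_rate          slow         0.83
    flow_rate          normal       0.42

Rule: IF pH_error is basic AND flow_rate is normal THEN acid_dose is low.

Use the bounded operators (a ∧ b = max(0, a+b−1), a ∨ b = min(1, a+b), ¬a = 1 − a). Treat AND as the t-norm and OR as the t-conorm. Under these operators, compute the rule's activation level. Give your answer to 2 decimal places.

firing strength: basic=0.61, normal=0.42; AND[max(0, a+b−1)] → w = 0.03

0.03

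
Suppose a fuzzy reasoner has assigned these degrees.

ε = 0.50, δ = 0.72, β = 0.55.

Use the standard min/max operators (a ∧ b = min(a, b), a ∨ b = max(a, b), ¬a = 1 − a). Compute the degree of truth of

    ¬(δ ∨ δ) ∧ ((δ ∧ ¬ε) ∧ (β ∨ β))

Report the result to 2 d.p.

δ ∨ δ = max(a, b) on (0.72, 0.72) = 0.72
¬(δ ∨ δ) = 1 − 0.72 = 0.28
¬ε = 1 − 0.50 = 0.50
δ ∧ ¬ε = min(a, b) on (0.72, 0.50) = 0.50
β ∨ β = max(a, b) on (0.55, 0.55) = 0.55
(δ ∧ ¬ε) ∧ (β ∨ β) = min(a, b) on (0.50, 0.55) = 0.50
¬(δ ∨ δ) ∧ ((δ ∧ ¬ε) ∧ (β ∨ β)) = min(a, b) on (0.28, 0.50) = 0.28

0.28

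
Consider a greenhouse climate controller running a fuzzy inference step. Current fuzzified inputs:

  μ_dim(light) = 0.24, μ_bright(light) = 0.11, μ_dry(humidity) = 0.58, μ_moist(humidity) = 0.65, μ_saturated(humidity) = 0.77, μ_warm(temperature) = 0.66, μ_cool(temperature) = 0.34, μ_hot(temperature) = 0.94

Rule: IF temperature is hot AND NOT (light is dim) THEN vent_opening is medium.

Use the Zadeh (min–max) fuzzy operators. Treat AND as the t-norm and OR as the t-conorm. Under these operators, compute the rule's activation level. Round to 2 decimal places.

0.76

firing strength: hot=0.94, ¬dim=1−0.24=0.76; AND[min(a, b)] → w = 0.76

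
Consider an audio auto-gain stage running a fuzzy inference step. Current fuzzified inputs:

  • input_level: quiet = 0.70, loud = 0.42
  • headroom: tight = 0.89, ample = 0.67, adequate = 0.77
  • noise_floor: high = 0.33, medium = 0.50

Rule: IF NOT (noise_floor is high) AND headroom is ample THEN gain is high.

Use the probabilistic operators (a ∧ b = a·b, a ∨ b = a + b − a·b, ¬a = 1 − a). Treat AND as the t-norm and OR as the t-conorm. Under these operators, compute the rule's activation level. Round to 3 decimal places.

firing strength: ¬high=1−0.33=0.67, ample=0.67; AND[a·b] → w = 0.4489

0.449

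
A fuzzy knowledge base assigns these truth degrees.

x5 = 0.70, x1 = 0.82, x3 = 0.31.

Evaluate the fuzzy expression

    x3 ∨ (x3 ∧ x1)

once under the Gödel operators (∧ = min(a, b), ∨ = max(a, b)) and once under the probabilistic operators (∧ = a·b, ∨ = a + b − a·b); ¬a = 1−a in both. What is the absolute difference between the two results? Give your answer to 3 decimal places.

Under Gödel:
  x3 ∧ x1 = min(a, b) on (0.31, 0.82) = 0.31
  x3 ∨ (x3 ∧ x1) = max(a, b) on (0.31, 0.31) = 0.31
  → value = 0.3100
Under probabilistic:
  x3 ∧ x1 = a·b on (0.3100, 0.8200) = 0.2542
  x3 ∨ (x3 ∧ x1) = a + b − a·b on (0.3100, 0.2542) = 0.4854
  → value = 0.4854
|0.3100 − 0.4854| = 0.175

0.175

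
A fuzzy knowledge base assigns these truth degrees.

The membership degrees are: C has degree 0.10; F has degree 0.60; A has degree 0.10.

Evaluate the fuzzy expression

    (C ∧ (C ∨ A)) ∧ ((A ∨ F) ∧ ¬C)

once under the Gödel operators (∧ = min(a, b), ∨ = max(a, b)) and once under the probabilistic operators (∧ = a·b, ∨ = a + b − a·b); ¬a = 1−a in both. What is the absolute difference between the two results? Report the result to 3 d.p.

0.089

Under Gödel:
  C ∨ A = max(a, b) on (0.10, 0.10) = 0.10
  C ∧ (C ∨ A) = min(a, b) on (0.10, 0.10) = 0.10
  A ∨ F = max(a, b) on (0.10, 0.60) = 0.60
  ¬C = 1 − 0.10 = 0.90
  (A ∨ F) ∧ ¬C = min(a, b) on (0.60, 0.90) = 0.60
  (C ∧ (C ∨ A)) ∧ ((A ∨ F) ∧ ¬C) = min(a, b) on (0.10, 0.60) = 0.10
  → value = 0.1000
Under probabilistic:
  C ∨ A = a + b − a·b on (0.1000, 0.1000) = 0.1900
  C ∧ (C ∨ A) = a·b on (0.1000, 0.1900) = 0.0190
  A ∨ F = a + b − a·b on (0.1000, 0.6000) = 0.6400
  ¬C = 1 − 0.1000 = 0.9000
  (A ∨ F) ∧ ¬C = a·b on (0.6400, 0.9000) = 0.5760
  (C ∧ (C ∨ A)) ∧ ((A ∨ F) ∧ ¬C) = a·b on (0.0190, 0.5760) = 0.0109
  → value = 0.0109
|0.1000 − 0.0109| = 0.089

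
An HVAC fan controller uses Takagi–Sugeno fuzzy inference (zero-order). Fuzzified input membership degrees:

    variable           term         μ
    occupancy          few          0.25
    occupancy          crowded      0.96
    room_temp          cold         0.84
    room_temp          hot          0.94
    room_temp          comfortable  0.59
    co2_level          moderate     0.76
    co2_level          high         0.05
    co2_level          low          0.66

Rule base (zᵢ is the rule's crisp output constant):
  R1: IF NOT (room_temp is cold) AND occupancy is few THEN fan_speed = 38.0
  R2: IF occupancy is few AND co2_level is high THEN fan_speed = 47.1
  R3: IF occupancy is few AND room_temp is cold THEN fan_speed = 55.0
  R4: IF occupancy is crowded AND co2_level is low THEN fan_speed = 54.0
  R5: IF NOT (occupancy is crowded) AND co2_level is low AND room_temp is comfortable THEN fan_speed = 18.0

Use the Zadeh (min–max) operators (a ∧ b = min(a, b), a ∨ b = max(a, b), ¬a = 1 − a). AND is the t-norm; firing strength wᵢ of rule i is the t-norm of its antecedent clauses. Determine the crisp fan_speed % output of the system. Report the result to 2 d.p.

R1 (z=38.0): ¬cold=1−0.84=0.16, few=0.25; AND[min(a, b)] → w = 0.16
R2 (z=47.1): few=0.25, high=0.05; AND[min(a, b)] → w = 0.05
R3 (z=55.0): few=0.25, cold=0.84; AND[min(a, b)] → w = 0.25
R4 (z=54.0): crowded=0.96, low=0.66; AND[min(a, b)] → w = 0.66
R5 (z=18.0): ¬crowded=1−0.96=0.04, low=0.66, comfortable=0.59; AND[min(a, b)] → w = 0.04
Weighted average = (0.16·38.0 + 0.05·47.1 + 0.25·55.0 + 0.66·54.0 + 0.04·18.0) / (0.16 + 0.05 + 0.25 + 0.66 + 0.04)
  = 58.5450 / 1.1600 = 50.47

50.47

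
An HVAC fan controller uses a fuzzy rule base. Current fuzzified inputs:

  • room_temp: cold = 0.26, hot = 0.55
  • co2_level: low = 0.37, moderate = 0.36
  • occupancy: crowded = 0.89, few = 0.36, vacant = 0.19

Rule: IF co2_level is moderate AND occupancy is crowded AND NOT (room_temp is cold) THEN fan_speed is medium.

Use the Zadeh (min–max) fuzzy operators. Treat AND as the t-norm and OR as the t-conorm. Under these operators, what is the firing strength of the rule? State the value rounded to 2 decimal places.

0.36

firing strength: moderate=0.36, crowded=0.89, ¬cold=1−0.26=0.74; AND[min(a, b)] → w = 0.36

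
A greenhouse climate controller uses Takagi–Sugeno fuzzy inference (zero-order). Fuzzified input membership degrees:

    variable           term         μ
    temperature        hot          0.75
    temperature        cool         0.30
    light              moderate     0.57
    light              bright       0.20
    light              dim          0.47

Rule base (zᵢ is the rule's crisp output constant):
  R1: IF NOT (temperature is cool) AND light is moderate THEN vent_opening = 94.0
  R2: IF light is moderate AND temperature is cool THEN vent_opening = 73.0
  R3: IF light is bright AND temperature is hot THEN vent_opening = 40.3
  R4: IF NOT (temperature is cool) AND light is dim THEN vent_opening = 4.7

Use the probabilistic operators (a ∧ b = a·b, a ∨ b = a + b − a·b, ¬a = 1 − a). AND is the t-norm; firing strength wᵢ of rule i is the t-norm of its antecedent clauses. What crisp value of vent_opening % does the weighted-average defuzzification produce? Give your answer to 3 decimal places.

54.891

R1 (z=94.0): ¬cool=1−0.30=0.70, moderate=0.57; AND[a·b] → w = 0.3990
R2 (z=73.0): moderate=0.57, cool=0.30; AND[a·b] → w = 0.1710
R3 (z=40.3): bright=0.20, hot=0.75; AND[a·b] → w = 0.1500
R4 (z=4.7): ¬cool=1−0.30=0.70, dim=0.47; AND[a·b] → w = 0.3290
Weighted average = (0.3990·94.0 + 0.1710·73.0 + 0.1500·40.3 + 0.3290·4.7) / (0.3990 + 0.1710 + 0.1500 + 0.3290)
  = 57.5803 / 1.0490 = 54.891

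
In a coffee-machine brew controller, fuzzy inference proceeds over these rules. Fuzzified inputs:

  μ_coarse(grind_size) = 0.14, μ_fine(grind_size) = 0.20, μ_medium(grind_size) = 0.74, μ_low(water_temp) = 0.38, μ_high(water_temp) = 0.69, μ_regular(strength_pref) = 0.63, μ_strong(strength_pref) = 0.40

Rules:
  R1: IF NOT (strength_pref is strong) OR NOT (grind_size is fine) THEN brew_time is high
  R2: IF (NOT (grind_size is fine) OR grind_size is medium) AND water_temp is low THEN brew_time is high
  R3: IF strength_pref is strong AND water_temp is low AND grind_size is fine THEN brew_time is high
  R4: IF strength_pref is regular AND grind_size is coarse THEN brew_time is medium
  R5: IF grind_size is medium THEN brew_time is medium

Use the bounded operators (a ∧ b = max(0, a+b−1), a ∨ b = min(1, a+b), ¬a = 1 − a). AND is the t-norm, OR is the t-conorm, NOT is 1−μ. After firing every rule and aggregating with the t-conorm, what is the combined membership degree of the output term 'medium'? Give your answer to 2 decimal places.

R1: ¬strong=1−0.40=0.60, ¬fine=1−0.20=0.80; OR[min(1, a+b)] → w = 1.00
R2: (¬fine=1−0.20=0.80 OR medium=0.74) = 1.00; AND[max(0, a+b−1)] with low=0.38 → w = 0.38
R3: strong=0.40, low=0.38, fine=0.20; AND[max(0, a+b−1)] → w = 0.00
R4: regular=0.63, coarse=0.14; AND[max(0, a+b−1)] → w = 0.00
R5: medium=0.74 → w = 0.74
Rules with consequent 'medium': {R4, R5} → strengths 0.00, 0.74
Aggregate via t-conorm [min(1, a+b)]: 0.74

0.74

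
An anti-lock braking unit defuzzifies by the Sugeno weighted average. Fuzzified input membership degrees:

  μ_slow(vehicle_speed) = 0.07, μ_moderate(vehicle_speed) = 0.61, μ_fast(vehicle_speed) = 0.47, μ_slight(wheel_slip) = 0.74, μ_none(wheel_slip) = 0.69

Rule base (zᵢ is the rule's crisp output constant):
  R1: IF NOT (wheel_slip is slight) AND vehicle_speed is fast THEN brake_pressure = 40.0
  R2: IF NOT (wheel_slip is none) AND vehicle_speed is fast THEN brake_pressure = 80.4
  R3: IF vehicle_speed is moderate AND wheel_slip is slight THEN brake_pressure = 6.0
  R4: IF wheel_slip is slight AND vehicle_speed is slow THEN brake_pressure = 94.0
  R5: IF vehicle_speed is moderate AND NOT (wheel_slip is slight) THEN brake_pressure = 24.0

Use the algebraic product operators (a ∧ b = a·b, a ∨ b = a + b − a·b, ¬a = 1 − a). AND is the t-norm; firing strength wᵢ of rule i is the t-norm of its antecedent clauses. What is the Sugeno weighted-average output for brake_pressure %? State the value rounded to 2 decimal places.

30.10

R1 (z=40.0): ¬slight=1−0.74=0.26, fast=0.47; AND[a·b] → w = 0.1222
R2 (z=80.4): ¬none=1−0.69=0.31, fast=0.47; AND[a·b] → w = 0.1457
R3 (z=6.0): moderate=0.61, slight=0.74; AND[a·b] → w = 0.4514
R4 (z=94.0): slight=0.74, slow=0.07; AND[a·b] → w = 0.0518
R5 (z=24.0): moderate=0.61, ¬slight=1−0.74=0.26; AND[a·b] → w = 0.1586
Weighted average = (0.1222·40.0 + 0.1457·80.4 + 0.4514·6.0 + 0.0518·94.0 + 0.1586·24.0) / (0.1222 + 0.1457 + 0.4514 + 0.0518 + 0.1586)
  = 27.9863 / 0.9297 = 30.10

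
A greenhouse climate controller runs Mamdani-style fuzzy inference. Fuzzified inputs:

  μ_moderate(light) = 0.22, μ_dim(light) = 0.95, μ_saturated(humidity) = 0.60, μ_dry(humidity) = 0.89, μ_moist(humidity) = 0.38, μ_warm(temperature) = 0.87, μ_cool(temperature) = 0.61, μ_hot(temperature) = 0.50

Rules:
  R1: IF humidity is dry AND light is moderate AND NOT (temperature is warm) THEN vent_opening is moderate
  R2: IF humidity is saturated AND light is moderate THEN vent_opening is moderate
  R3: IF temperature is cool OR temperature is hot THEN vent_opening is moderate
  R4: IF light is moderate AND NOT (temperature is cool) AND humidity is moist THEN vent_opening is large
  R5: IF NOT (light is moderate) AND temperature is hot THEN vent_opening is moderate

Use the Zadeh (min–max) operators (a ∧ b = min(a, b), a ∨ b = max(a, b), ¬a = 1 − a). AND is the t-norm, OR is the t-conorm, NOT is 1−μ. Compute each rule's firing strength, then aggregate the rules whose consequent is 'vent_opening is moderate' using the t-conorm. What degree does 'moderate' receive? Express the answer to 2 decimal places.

R1: dry=0.89, moderate=0.22, ¬warm=1−0.87=0.13; AND[min(a, b)] → w = 0.13
R2: saturated=0.60, moderate=0.22; AND[min(a, b)] → w = 0.22
R3: cool=0.61, hot=0.50; OR[max(a, b)] → w = 0.61
R4: moderate=0.22, ¬cool=1−0.61=0.39, moist=0.38; AND[min(a, b)] → w = 0.22
R5: ¬moderate=1−0.22=0.78, hot=0.50; AND[min(a, b)] → w = 0.50
Rules with consequent 'moderate': {R1, R2, R3, R5} → strengths 0.13, 0.22, 0.61, 0.50
Aggregate via t-conorm [max(a, b)]: 0.61

0.61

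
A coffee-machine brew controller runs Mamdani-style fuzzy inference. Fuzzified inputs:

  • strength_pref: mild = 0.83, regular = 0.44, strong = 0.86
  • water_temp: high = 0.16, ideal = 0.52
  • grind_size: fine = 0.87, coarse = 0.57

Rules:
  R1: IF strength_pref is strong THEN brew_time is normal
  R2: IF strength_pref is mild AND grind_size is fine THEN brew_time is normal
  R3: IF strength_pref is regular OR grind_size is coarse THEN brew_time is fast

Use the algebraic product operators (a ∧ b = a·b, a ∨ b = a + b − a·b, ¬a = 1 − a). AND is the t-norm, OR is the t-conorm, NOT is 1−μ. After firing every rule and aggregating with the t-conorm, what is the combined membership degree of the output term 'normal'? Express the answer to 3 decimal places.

0.961

R1: strong=0.86 → w = 0.8600
R2: mild=0.83, fine=0.87; AND[a·b] → w = 0.7221
R3: regular=0.44, coarse=0.57; OR[a + b − a·b] → w = 0.7592
Rules with consequent 'normal': {R1, R2} → strengths 0.8600, 0.7221
Aggregate via t-conorm [a + b − a·b]: 0.9611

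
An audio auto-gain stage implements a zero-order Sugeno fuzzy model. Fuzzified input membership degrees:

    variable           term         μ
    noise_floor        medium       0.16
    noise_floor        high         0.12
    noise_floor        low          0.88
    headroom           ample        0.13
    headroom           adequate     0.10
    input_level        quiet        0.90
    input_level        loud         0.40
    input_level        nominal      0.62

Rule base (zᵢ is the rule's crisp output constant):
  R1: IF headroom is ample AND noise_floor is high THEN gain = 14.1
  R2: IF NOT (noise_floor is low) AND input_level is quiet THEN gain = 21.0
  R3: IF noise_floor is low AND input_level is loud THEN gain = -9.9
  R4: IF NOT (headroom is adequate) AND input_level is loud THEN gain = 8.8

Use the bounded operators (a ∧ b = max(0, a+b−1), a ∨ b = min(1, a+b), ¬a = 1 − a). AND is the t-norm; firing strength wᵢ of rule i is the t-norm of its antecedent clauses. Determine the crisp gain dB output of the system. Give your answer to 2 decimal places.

0.48

R1 (z=14.1): ample=0.13, high=0.12; AND[max(0, a+b−1)] → w = 0.00
R2 (z=21.0): ¬low=1−0.88=0.12, quiet=0.90; AND[max(0, a+b−1)] → w = 0.02
R3 (z=-9.9): low=0.88, loud=0.40; AND[max(0, a+b−1)] → w = 0.28
R4 (z=8.8): ¬adequate=1−0.10=0.90, loud=0.40; AND[max(0, a+b−1)] → w = 0.30
Weighted average = (0.00·14.1 + 0.02·21.0 + 0.28·-9.9 + 0.30·8.8) / (0.00 + 0.02 + 0.28 + 0.30)
  = 0.2880 / 0.6000 = 0.48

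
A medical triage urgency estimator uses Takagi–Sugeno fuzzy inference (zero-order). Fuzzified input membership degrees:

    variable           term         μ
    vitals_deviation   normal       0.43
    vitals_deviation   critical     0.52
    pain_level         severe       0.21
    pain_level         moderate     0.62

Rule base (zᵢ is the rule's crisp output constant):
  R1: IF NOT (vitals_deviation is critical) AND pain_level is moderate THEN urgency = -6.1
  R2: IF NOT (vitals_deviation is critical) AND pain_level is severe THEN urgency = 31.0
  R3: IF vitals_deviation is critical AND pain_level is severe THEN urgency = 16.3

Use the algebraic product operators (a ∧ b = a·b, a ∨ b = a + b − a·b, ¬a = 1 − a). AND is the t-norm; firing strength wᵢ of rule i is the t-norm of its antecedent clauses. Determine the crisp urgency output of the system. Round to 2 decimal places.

R1 (z=-6.1): ¬critical=1−0.52=0.48, moderate=0.62; AND[a·b] → w = 0.2976
R2 (z=31.0): ¬critical=1−0.52=0.48, severe=0.21; AND[a·b] → w = 0.1008
R3 (z=16.3): critical=0.52, severe=0.21; AND[a·b] → w = 0.1092
Weighted average = (0.2976·-6.1 + 0.1008·31.0 + 0.1092·16.3) / (0.2976 + 0.1008 + 0.1092)
  = 3.0894 / 0.5076 = 6.09

6.09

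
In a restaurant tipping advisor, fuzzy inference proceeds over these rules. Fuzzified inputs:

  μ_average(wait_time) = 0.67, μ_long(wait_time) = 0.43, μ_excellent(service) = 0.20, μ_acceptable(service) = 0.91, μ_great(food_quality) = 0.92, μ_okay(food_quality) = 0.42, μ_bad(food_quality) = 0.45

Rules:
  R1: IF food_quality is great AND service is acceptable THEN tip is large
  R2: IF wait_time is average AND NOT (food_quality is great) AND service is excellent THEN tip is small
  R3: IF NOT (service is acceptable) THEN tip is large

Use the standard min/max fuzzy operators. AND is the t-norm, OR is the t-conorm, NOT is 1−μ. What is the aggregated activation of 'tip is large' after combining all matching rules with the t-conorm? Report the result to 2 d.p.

R1: great=0.92, acceptable=0.91; AND[min(a, b)] → w = 0.91
R2: average=0.67, ¬great=1−0.92=0.08, excellent=0.20; AND[min(a, b)] → w = 0.08
R3: ¬acceptable=1−0.91=0.09 → w = 0.09
Rules with consequent 'large': {R1, R3} → strengths 0.91, 0.09
Aggregate via t-conorm [max(a, b)]: 0.91

0.91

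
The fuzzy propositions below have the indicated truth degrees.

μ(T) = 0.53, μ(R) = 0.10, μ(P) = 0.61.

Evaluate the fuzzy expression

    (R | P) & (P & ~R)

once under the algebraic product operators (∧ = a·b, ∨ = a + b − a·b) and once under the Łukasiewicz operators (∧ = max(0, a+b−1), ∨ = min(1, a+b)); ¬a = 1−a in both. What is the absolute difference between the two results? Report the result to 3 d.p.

0.136

Under algebraic product:
  R | P = a + b − a·b on (0.1000, 0.6100) = 0.6490
  ~R = 1 − 0.1000 = 0.9000
  P & ~R = a·b on (0.6100, 0.9000) = 0.5490
  (R | P) & (P & ~R) = a·b on (0.6490, 0.5490) = 0.3563
  → value = 0.3563
Under Łukasiewicz:
  R | P = min(1, a+b) on (0.10, 0.61) = 0.71
  ~R = 1 − 0.10 = 0.90
  P & ~R = max(0, a+b−1) on (0.61, 0.90) = 0.51
  (R | P) & (P & ~R) = max(0, a+b−1) on (0.71, 0.51) = 0.22
  → value = 0.2200
|0.3563 − 0.2200| = 0.136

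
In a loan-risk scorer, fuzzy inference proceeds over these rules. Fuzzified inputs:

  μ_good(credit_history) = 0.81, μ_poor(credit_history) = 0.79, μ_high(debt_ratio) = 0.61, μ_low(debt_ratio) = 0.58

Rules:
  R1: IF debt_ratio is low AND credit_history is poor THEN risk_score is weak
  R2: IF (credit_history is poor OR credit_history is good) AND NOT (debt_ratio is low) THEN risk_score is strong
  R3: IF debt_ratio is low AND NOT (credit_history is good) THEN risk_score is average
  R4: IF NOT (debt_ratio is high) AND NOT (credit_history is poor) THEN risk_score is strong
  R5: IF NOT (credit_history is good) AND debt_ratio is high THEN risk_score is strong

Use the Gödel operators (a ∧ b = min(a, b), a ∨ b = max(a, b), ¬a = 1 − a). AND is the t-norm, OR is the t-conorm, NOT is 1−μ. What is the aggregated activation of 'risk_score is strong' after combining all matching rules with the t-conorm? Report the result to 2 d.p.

0.42

R1: low=0.58, poor=0.79; AND[min(a, b)] → w = 0.58
R2: (poor=0.79 OR good=0.81) = 0.81; AND[min(a, b)] with ¬low=1−0.58=0.42 → w = 0.42
R3: low=0.58, ¬good=1−0.81=0.19; AND[min(a, b)] → w = 0.19
R4: ¬high=1−0.61=0.39, ¬poor=1−0.79=0.21; AND[min(a, b)] → w = 0.21
R5: ¬good=1−0.81=0.19, high=0.61; AND[min(a, b)] → w = 0.19
Rules with consequent 'strong': {R2, R4, R5} → strengths 0.42, 0.21, 0.19
Aggregate via t-conorm [max(a, b)]: 0.42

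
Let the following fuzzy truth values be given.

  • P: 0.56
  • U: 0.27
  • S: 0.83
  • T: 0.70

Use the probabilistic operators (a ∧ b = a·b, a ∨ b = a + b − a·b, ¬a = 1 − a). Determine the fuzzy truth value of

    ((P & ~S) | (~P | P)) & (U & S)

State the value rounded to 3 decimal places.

~S = 1 − 0.8300 = 0.1700
P & ~S = a·b on (0.5600, 0.1700) = 0.0952
~P = 1 − 0.5600 = 0.4400
~P | P = a + b − a·b on (0.4400, 0.5600) = 0.7536
(P & ~S) | (~P | P) = a + b − a·b on (0.0952, 0.7536) = 0.7771
U & S = a·b on (0.2700, 0.8300) = 0.2241
((P & ~S) | (~P | P)) & (U & S) = a·b on (0.7771, 0.2241) = 0.1741

0.174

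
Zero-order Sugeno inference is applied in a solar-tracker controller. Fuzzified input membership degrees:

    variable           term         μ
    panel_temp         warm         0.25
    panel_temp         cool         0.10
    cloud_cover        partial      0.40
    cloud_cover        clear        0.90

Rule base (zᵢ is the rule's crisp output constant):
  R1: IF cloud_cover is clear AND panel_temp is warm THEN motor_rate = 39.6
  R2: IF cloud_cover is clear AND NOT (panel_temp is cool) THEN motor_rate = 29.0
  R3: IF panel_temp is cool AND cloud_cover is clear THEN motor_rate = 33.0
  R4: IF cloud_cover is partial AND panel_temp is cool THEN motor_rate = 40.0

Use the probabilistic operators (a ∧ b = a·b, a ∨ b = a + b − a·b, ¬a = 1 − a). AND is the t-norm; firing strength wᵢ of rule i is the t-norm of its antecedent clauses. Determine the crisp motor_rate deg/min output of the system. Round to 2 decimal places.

R1 (z=39.6): clear=0.90, warm=0.25; AND[a·b] → w = 0.2250
R2 (z=29.0): clear=0.90, ¬cool=1−0.10=0.90; AND[a·b] → w = 0.8100
R3 (z=33.0): cool=0.10, clear=0.90; AND[a·b] → w = 0.0900
R4 (z=40.0): partial=0.40, cool=0.10; AND[a·b] → w = 0.0400
Weighted average = (0.2250·39.6 + 0.8100·29.0 + 0.0900·33.0 + 0.0400·40.0) / (0.2250 + 0.8100 + 0.0900 + 0.0400)
  = 36.9700 / 1.1650 = 31.73

31.73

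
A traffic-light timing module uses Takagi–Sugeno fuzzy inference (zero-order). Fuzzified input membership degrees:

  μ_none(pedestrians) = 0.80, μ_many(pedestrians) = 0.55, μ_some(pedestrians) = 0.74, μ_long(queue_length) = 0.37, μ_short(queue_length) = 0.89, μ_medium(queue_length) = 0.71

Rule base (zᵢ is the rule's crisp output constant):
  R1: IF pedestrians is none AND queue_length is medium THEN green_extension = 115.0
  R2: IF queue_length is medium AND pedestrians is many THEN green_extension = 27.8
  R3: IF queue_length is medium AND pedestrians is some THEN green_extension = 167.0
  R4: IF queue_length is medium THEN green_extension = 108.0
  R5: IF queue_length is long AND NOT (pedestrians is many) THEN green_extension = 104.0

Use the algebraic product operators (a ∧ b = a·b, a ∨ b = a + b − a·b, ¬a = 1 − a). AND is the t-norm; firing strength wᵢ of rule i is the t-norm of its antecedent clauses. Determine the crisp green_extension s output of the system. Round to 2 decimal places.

109.27

R1 (z=115.0): none=0.80, medium=0.71; AND[a·b] → w = 0.5680
R2 (z=27.8): medium=0.71, many=0.55; AND[a·b] → w = 0.3905
R3 (z=167.0): medium=0.71, some=0.74; AND[a·b] → w = 0.5254
R4 (z=108.0): medium=0.71 → w = 0.7100
R5 (z=104.0): long=0.37, ¬many=1−0.55=0.45; AND[a·b] → w = 0.1665
Weighted average = (0.5680·115.0 + 0.3905·27.8 + 0.5254·167.0 + 0.7100·108.0 + 0.1665·104.0) / (0.5680 + 0.3905 + 0.5254 + 0.7100 + 0.1665)
  = 257.9137 / 2.3604 = 109.27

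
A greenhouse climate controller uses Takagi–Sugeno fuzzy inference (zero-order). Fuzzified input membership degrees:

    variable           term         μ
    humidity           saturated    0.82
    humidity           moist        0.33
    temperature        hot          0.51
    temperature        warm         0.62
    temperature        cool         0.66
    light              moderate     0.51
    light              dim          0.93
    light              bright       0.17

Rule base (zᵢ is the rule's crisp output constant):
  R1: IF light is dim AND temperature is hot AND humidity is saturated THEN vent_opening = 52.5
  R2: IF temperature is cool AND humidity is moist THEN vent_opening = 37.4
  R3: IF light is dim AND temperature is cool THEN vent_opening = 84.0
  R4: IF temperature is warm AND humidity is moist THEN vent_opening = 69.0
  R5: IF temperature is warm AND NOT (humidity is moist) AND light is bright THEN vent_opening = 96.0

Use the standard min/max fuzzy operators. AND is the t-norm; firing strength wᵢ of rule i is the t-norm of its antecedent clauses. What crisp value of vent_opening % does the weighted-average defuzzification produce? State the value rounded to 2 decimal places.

66.82

R1 (z=52.5): dim=0.93, hot=0.51, saturated=0.82; AND[min(a, b)] → w = 0.51
R2 (z=37.4): cool=0.66, moist=0.33; AND[min(a, b)] → w = 0.33
R3 (z=84.0): dim=0.93, cool=0.66; AND[min(a, b)] → w = 0.66
R4 (z=69.0): warm=0.62, moist=0.33; AND[min(a, b)] → w = 0.33
R5 (z=96.0): warm=0.62, ¬moist=1−0.33=0.67, bright=0.17; AND[min(a, b)] → w = 0.17
Weighted average = (0.51·52.5 + 0.33·37.4 + 0.66·84.0 + 0.33·69.0 + 0.17·96.0) / (0.51 + 0.33 + 0.66 + 0.33 + 0.17)
  = 133.6470 / 2.0000 = 66.82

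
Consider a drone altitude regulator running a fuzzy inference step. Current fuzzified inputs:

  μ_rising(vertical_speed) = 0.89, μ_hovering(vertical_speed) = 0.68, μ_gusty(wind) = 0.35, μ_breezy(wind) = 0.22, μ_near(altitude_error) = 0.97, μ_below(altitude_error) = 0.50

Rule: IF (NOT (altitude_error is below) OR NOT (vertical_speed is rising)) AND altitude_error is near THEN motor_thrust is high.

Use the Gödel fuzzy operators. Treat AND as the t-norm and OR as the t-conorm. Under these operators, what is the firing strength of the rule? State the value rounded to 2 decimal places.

firing strength: (¬below=1−0.50=0.50 OR ¬rising=1−0.89=0.11) = 0.50; AND[min(a, b)] with near=0.97 → w = 0.50

0.50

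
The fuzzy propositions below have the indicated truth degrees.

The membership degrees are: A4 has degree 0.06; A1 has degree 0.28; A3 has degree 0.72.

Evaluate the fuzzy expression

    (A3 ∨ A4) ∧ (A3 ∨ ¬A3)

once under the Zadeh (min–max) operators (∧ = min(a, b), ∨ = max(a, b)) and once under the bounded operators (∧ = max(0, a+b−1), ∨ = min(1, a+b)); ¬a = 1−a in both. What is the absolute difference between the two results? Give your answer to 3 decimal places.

0.060

Under Zadeh (min–max):
  A3 ∨ A4 = max(a, b) on (0.72, 0.06) = 0.72
  ¬A3 = 1 − 0.72 = 0.28
  A3 ∨ ¬A3 = max(a, b) on (0.72, 0.28) = 0.72
  (A3 ∨ A4) ∧ (A3 ∨ ¬A3) = min(a, b) on (0.72, 0.72) = 0.72
  → value = 0.7200
Under bounded:
  A3 ∨ A4 = min(1, a+b) on (0.72, 0.06) = 0.78
  ¬A3 = 1 − 0.72 = 0.28
  A3 ∨ ¬A3 = min(1, a+b) on (0.72, 0.28) = 1.00
  (A3 ∨ A4) ∧ (A3 ∨ ¬A3) = max(0, a+b−1) on (0.78, 1.00) = 0.78
  → value = 0.7800
|0.7200 − 0.7800| = 0.060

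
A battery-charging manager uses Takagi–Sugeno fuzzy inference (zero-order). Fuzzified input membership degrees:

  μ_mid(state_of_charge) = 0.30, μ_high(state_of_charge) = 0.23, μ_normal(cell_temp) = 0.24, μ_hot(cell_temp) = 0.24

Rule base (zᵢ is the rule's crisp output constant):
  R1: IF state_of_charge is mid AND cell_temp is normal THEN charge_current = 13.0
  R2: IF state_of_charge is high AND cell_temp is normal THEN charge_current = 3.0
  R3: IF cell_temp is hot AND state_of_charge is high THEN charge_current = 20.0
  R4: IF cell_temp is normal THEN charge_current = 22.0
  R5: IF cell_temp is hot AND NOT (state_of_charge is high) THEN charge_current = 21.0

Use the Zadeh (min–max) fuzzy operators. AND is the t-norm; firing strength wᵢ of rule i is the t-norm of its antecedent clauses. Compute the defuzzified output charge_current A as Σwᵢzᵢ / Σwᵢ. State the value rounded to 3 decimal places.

R1 (z=13.0): mid=0.30, normal=0.24; AND[min(a, b)] → w = 0.24
R2 (z=3.0): high=0.23, normal=0.24; AND[min(a, b)] → w = 0.23
R3 (z=20.0): hot=0.24, high=0.23; AND[min(a, b)] → w = 0.23
R4 (z=22.0): normal=0.24 → w = 0.24
R5 (z=21.0): hot=0.24, ¬high=1−0.23=0.77; AND[min(a, b)] → w = 0.24
Weighted average = (0.24·13.0 + 0.23·3.0 + 0.23·20.0 + 0.24·22.0 + 0.24·21.0) / (0.24 + 0.23 + 0.23 + 0.24 + 0.24)
  = 18.7300 / 1.1800 = 15.873

15.873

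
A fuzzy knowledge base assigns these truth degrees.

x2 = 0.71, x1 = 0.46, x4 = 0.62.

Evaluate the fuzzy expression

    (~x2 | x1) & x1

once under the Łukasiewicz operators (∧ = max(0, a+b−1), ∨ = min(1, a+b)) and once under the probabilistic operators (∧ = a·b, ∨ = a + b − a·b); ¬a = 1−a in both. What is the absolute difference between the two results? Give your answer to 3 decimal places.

0.074

Under Łukasiewicz:
  ~x2 = 1 − 0.71 = 0.29
  ~x2 | x1 = min(1, a+b) on (0.29, 0.46) = 0.75
  (~x2 | x1) & x1 = max(0, a+b−1) on (0.75, 0.46) = 0.21
  → value = 0.2100
Under probabilistic:
  ~x2 = 1 − 0.7100 = 0.2900
  ~x2 | x1 = a + b − a·b on (0.2900, 0.4600) = 0.6166
  (~x2 | x1) & x1 = a·b on (0.6166, 0.4600) = 0.2836
  → value = 0.2836
|0.2100 − 0.2836| = 0.074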